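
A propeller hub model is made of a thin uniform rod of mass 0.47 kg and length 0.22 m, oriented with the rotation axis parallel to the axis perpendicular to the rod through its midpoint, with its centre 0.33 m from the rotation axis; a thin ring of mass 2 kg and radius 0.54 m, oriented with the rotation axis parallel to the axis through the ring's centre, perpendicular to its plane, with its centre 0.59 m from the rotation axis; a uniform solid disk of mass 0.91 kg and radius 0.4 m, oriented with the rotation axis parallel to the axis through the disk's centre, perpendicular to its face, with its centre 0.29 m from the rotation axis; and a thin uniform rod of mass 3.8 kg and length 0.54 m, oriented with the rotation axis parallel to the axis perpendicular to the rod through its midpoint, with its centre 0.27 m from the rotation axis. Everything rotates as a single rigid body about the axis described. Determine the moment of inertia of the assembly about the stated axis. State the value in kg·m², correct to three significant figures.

1.85

Thin rod: I_cm = (1/12)ML² = (1/12)(0.47)(0.22)² = 0.0018957 kg·m²; centre at d = 0.33 m, so I = I_cm + Md² gives I = 0.0018957 + (0.47)(0.33)² = 0.053079 kg·m².
Thin ring: I_cm = MR² = (2)(0.54)² = 0.5832 kg·m²; centre at d = 0.59 m, so I = I_cm + Md² gives I = 0.5832 + (2)(0.59)² = 1.2794 kg·m².
Solid disk: I_cm = (1/2)MR² = (1/2)(0.91)(0.4)² = 0.0728 kg·m²; centre at d = 0.29 m, so I = I_cm + Md² gives I = 0.0728 + (0.91)(0.29)² = 0.14933 kg·m².
Thin rod: I_cm = (1/12)ML² = (1/12)(3.8)(0.54)² = 0.09234 kg·m²; centre at d = 0.27 m, so I = I_cm + Md² gives I = 0.09234 + (3.8)(0.27)² = 0.36936 kg·m².
Total I = 0.053079 + 1.2794 + 0.14933 + 0.36936 = 1.8512 kg·m².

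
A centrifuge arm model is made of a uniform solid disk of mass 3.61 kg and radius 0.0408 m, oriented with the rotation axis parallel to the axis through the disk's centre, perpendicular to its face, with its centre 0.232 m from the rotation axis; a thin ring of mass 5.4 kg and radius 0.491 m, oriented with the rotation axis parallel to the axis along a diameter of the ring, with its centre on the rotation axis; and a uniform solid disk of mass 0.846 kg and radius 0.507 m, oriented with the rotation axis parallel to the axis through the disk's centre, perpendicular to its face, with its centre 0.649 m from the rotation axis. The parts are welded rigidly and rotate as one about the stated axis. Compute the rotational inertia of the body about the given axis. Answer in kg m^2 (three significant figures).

1.31

Solid disk: I_cm = (1/2)MR² = (1/2)(3.61)(0.0408)² = 0.0030047 kg m^2; centre at d = 0.232 m, so the parallel axis theorem gives I = 0.0030047 + (3.61)(0.232)² = 0.19731 kg m^2.
Thin ring: I_cm = (1/2)MR² = (1/2)(5.4)(0.491)² = 0.65092 kg m^2; axis through the centre, so I = 0.65092 kg m^2.
Solid disk: I_cm = (1/2)MR² = (1/2)(0.846)(0.507)² = 0.10873 kg m^2; centre at d = 0.649 m, so the parallel axis theorem gives I = 0.10873 + (0.846)(0.649)² = 0.46507 kg m^2.
Total I = 0.19731 + 0.65092 + 0.46507 = 1.3133 kg m^2.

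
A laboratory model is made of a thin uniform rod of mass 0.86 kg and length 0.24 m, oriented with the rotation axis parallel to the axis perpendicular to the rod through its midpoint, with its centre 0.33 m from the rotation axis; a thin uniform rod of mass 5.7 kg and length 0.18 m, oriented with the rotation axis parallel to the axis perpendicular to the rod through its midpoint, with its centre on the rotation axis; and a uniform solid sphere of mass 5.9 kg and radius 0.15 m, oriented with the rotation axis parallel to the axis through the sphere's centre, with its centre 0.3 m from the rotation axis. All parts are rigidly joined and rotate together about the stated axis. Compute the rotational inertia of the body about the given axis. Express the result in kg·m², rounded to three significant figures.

0.697

Thin rod: I_cm = (1/12)ML² = (1/12)(0.86)(0.24)² = 0.004128 kg·m²; centre at d = 0.33 m, so the parallel axis theorem gives I = 0.004128 + (0.86)(0.33)² = 0.097782 kg·m².
Thin rod: I_cm = (1/12)ML² = (1/12)(5.7)(0.18)² = 0.01539 kg·m²; axis through the centre, so I = 0.01539 kg·m².
Solid sphere: I_cm = (2/5)MR² = (2/5)(5.9)(0.15)² = 0.0531 kg·m²; centre at d = 0.3 m, so the parallel axis theorem gives I = 0.0531 + (5.9)(0.3)² = 0.5841 kg·m².
Total I = 0.097782 + 0.01539 + 0.5841 = 0.69727 kg·m².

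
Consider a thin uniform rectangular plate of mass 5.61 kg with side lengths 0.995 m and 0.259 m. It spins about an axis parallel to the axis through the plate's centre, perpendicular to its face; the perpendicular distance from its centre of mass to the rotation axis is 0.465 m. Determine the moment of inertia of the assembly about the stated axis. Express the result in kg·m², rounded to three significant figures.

I_cm = (1/12)M(a²+b²) = (1/12)(5.61)[(0.995)² + (0.259)²] = 0.4942 kg·m²; centre at d = 0.465 m, so I = I_cm + Md² gives I = 0.4942 + (5.61)(0.465)² = 1.7072 kg·m².

1.71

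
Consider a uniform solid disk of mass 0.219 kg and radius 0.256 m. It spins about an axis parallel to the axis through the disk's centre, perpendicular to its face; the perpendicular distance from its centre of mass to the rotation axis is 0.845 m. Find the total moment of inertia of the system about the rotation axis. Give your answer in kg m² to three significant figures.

0.164

I_cm = (1/2)MR² = (1/2)(0.219)(0.256)² = 0.0071762 kg m²; centre at d = 0.845 m, so I = I_cm + Md² gives I = 0.0071762 + (0.219)(0.845)² = 0.16355 kg m².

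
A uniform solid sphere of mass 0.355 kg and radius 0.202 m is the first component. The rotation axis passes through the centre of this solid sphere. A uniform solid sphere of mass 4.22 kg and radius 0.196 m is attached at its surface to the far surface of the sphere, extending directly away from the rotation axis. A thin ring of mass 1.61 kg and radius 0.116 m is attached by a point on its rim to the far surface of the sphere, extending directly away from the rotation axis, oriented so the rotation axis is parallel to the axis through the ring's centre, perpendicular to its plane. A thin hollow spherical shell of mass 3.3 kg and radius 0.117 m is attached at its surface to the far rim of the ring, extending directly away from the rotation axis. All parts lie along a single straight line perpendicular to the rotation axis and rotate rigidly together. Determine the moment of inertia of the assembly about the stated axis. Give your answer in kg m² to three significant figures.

Solid sphere: I_cm = (2/5)MR² = (2/5)(0.355)(0.202)² = 0.0057942 kg m²; axis through the centre, so I = 0.0057942 kg m².
Solid sphere: I_cm = (2/5)MR² = (2/5)(4.22)(0.196)² = 0.064846 kg m²; centre at d = 0.202 + 0.196 = 0.398 m, so I = I_cm + Md² gives I = 0.064846 + (4.22)(0.398)² = 0.73331 kg m².
Thin ring: I_cm = MR² = (1.61)(0.116)² = 0.021664 kg m²; centre at d = 0.202 + 0.196 + 0.196 + 0.116 = 0.71 m, so I = I_cm + Md² gives I = 0.021664 + (1.61)(0.71)² = 0.83327 kg m².
Spherical shell: I_cm = (2/3)MR² = (2/3)(3.3)(0.117)² = 0.030116 kg m²; centre at d = 0.202 + 0.196 + 0.196 + 0.116 + 0.116 + 0.117 = 0.943 m, so I = I_cm + Md² gives I = 0.030116 + (3.3)(0.943)² = 2.9646 kg m².
Total I = 0.0057942 + 0.73331 + 0.83327 + 2.9646 = 4.537 kg m².

4.54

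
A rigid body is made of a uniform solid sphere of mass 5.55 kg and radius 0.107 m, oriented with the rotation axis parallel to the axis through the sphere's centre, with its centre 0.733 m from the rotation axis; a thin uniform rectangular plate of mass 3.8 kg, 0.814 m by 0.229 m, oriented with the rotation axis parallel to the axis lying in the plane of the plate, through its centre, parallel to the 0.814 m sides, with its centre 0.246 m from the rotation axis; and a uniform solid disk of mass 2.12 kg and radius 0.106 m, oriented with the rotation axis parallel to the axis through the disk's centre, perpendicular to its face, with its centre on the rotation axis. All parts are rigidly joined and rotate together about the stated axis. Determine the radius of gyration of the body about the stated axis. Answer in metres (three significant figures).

Solid sphere: I_cm = (2/5)MR² = (2/5)(5.55)(0.107)² = 0.025417 kg m²; centre at d = 0.733 m, so the parallel axis theorem gives I = 0.025417 + (5.55)(0.733)² = 3.0074 kg m².
Rectangular plate: I_cm = (1/12)Mb² = (1/12)(3.8)(0.229)² = 0.016606 kg m²; centre at d = 0.246 m, so the parallel axis theorem gives I = 0.016606 + (3.8)(0.246)² = 0.24657 kg m².
Solid disk: I_cm = (1/2)MR² = (1/2)(2.12)(0.106)² = 0.01191 kg m²; axis through the centre, so I = 0.01191 kg m².
Total I = 3.2658 kg m²; total mass M = 11.47 kg.
k = √(I/M) = √(3.2658/11.47) = 0.5336 m.

0.534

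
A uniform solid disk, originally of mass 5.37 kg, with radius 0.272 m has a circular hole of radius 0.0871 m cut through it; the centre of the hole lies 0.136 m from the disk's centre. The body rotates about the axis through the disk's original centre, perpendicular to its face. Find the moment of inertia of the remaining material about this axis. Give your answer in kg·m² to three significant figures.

0.186

Unpierced body about its centre: I₀ = (1/2)MR² = (1/2)(5.37)(0.272)² = 0.19865 kg·m².
The removed disk has mass m = M·(r/R)² = (5.37)(0.0871/0.272)² = 0.55065 kg (same uniform areal density).
Its moment of inertia about the rotation axis (parallel-axis theorem): I_hole = (1/2)mr² + md² = (1/2)(0.55065)(0.0871)² + (0.55065)(0.136)² = 0.012273 kg·m².
Treating the hole as negative mass, I = I₀ − I_hole = 0.19865 − 0.012273 = 0.18637 kg·m².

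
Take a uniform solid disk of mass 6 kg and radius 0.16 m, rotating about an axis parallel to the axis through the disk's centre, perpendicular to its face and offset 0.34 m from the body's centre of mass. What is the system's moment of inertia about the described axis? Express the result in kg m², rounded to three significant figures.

I_cm = (1/2)MR² = (1/2)(6)(0.16)² = 0.0768 kg m²; centre at d = 0.34 m, so I = I_cm + Md² gives I = 0.0768 + (6)(0.34)² = 0.7704 kg m².

0.770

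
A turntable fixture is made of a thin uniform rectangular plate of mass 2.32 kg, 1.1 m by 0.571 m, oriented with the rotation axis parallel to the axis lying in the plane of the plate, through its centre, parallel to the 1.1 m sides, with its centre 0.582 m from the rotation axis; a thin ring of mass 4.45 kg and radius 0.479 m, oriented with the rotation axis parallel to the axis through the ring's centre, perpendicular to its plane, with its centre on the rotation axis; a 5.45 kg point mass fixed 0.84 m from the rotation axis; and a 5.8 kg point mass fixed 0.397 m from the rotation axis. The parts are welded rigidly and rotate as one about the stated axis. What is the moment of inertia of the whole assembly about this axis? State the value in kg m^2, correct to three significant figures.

6.63

Rectangular plate: I_cm = (1/12)Mb² = (1/12)(2.32)(0.571)² = 0.063035 kg m^2; centre at d = 0.582 m, so I = I_cm + Md² gives I = 0.063035 + (2.32)(0.582)² = 0.84887 kg m^2.
Thin ring: I_cm = MR² = (4.45)(0.479)² = 1.021 kg m^2; axis through the centre, so I = 1.021 kg m^2.
Point mass: I_cm = 0; centre at d = 0.84 m, so I = I_cm + Md² gives I = 0 + (5.45)(0.84)² = 3.8455 kg m^2.
Point mass: I_cm = 0; centre at d = 0.397 m, so I = I_cm + Md² gives I = 0 + (5.8)(0.397)² = 0.91413 kg m^2.
Total I = 0.84887 + 1.021 + 3.8455 + 0.91413 = 6.6295 kg m^2.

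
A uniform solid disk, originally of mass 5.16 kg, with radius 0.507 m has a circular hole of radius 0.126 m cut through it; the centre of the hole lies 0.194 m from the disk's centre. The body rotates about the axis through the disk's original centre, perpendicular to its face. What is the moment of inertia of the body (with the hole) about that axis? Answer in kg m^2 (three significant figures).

0.649

Unpierced body about its centre: I₀ = (1/2)MR² = (1/2)(5.16)(0.507)² = 0.66319 kg m^2.
The removed disk has mass m = M·(r/R)² = (5.16)(0.126/0.507)² = 0.31869 kg (same uniform areal density).
Its moment of inertia about the rotation axis (parallel-axis theorem): I_hole = (1/2)mr² + md² = (1/2)(0.31869)(0.126)² + (0.31869)(0.194)² = 0.014524 kg m^2.
Treating the hole as negative mass, I = I₀ − I_hole = 0.66319 − 0.014524 = 0.64866 kg m^2.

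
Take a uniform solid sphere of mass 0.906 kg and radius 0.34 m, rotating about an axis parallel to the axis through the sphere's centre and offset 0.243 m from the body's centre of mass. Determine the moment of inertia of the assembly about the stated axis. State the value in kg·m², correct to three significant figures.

I_cm = (2/5)MR² = (2/5)(0.906)(0.34)² = 0.041893 kg·m²; centre at d = 0.243 m, so I = I_cm + Md² gives I = 0.041893 + (0.906)(0.243)² = 0.095392 kg·m².

0.0954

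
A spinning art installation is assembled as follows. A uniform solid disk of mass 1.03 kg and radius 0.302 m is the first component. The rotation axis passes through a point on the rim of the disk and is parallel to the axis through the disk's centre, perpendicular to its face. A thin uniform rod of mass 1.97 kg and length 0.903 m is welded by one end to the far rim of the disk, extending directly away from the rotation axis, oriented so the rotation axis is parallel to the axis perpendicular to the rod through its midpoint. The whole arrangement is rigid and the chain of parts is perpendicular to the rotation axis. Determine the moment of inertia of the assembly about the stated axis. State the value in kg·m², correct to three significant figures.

2.47

Solid disk: I_cm = (1/2)MR² = (1/2)(1.03)(0.302)² = 0.04697 kg·m²; centre at d = 0.302 m, so I = I_cm + Md² gives I = 0.04697 + (1.03)(0.302)² = 0.14091 kg·m².
Thin rod: I_cm = (1/12)ML² = (1/12)(1.97)(0.903)² = 0.13386 kg·m²; centre at d = 0.302 + 0.302 + 0.4515 = 1.0555 m, so I = I_cm + Md² gives I = 0.13386 + (1.97)(1.0555)² = 2.3286 kg·m².
Total I = 0.14091 + 2.3286 = 2.4695 kg·m².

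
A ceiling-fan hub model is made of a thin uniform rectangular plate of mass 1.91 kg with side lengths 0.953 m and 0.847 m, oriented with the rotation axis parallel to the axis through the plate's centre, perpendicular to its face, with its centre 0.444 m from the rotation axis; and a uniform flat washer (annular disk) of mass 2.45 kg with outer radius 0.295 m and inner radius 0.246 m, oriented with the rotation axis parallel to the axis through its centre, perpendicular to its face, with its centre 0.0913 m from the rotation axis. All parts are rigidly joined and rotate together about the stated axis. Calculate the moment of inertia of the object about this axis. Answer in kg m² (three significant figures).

0.836

Rectangular plate: I_cm = (1/12)M(a²+b²) = (1/12)(1.91)[(0.953)² + (0.847)²] = 0.25874 kg m²; centre at d = 0.444 m, so the parallel axis theorem gives I = 0.25874 + (1.91)(0.444)² = 0.63527 kg m².
Annular disk: I_cm = (1/2)M(R²+r²) = (1/2)(2.45)[(0.295)² + (0.246)²] = 0.18074 kg m²; centre at d = 0.0913 m, so the parallel axis theorem gives I = 0.18074 + (2.45)(0.0913)² = 0.20116 kg m².
Total I = 0.63527 + 0.20116 = 0.83643 kg m².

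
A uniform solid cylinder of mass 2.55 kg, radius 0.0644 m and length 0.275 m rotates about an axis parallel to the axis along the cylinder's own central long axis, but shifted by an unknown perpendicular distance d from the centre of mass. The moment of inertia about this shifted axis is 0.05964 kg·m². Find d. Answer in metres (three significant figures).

0.146

About the centre-of-mass axis, I_cm = (1/2)MR² = (1/2)(2.55)(0.0644)² = 0.0052879 kg·m².
Parallel axis theorem: I = I_cm + Md², so Md² = 0.05964 − 0.0052879 = 0.054352 kg·m².
d = √(0.054352 / 2.55) = 0.146 m.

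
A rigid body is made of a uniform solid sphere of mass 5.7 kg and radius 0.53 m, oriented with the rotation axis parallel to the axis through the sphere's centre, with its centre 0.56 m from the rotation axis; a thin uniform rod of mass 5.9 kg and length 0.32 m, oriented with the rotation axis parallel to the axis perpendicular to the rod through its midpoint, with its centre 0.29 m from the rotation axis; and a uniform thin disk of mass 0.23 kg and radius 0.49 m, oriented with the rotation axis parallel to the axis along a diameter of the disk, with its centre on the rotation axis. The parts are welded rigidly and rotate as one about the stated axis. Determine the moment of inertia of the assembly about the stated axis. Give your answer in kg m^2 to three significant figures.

Solid sphere: I_cm = (2/5)MR² = (2/5)(5.7)(0.53)² = 0.64045 kg m^2; centre at d = 0.56 m, so I = I_cm + Md² gives I = 0.64045 + (5.7)(0.56)² = 2.428 kg m^2.
Thin rod: I_cm = (1/12)ML² = (1/12)(5.9)(0.32)² = 0.050347 kg m^2; centre at d = 0.29 m, so I = I_cm + Md² gives I = 0.050347 + (5.9)(0.29)² = 0.54654 kg m^2.
Thin disk: I_cm = (1/4)MR² = (1/4)(0.23)(0.49)² = 0.013806 kg m^2; axis through the centre, so I = 0.013806 kg m^2.
Total I = 2.428 + 0.54654 + 0.013806 = 2.9883 kg m^2.

2.99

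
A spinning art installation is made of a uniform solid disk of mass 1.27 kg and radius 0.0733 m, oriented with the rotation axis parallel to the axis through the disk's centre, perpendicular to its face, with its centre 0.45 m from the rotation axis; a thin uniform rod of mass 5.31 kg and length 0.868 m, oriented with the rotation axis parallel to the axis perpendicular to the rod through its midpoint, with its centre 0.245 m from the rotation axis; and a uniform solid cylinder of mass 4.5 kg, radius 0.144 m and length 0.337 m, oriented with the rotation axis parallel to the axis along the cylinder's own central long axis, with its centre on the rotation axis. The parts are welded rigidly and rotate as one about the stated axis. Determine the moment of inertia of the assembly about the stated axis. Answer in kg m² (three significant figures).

Solid disk: I_cm = (1/2)MR² = (1/2)(1.27)(0.0733)² = 0.0034118 kg m²; centre at d = 0.45 m, so the parallel axis theorem gives I = 0.0034118 + (1.27)(0.45)² = 0.26059 kg m².
Thin rod: I_cm = (1/12)ML² = (1/12)(5.31)(0.868)² = 0.33339 kg m²; centre at d = 0.245 m, so the parallel axis theorem gives I = 0.33339 + (5.31)(0.245)² = 0.65212 kg m².
Solid cylinder: I_cm = (1/2)MR² = (1/2)(4.5)(0.144)² = 0.046656 kg m²; axis through the centre, so I = 0.046656 kg m².
Total I = 0.26059 + 0.65212 + 0.046656 = 0.95937 kg m².

0.959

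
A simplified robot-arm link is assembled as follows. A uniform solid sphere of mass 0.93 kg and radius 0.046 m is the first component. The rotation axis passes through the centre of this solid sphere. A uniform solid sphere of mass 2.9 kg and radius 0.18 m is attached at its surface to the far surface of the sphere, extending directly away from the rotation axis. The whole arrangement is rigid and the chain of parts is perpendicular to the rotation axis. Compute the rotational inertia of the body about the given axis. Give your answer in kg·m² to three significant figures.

Solid sphere: I_cm = (2/5)MR² = (2/5)(0.93)(0.046)² = 0.00078715 kg·m²; axis through the centre, so I = 0.00078715 kg·m².
Solid sphere: I_cm = (2/5)MR² = (2/5)(2.9)(0.18)² = 0.037584 kg·m²; centre at d = 0.046 + 0.18 = 0.226 m, so I = I_cm + Md² gives I = 0.037584 + (2.9)(0.226)² = 0.1857 kg·m².
Total I = 0.00078715 + 0.1857 = 0.18649 kg·m².

0.186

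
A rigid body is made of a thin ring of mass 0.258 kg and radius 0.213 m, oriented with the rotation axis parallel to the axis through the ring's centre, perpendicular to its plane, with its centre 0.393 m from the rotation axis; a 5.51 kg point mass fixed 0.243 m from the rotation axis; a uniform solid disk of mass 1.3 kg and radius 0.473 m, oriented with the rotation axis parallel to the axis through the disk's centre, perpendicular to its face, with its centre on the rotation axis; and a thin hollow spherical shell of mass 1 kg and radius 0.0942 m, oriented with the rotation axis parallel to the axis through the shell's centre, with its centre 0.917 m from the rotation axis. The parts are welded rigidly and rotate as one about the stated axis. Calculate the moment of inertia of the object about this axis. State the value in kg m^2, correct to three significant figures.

Thin ring: I_cm = MR² = (0.258)(0.213)² = 0.011705 kg m^2; centre at d = 0.393 m, so the parallel axis theorem gives I = 0.011705 + (0.258)(0.393)² = 0.051553 kg m^2.
Point mass: I_cm = 0; centre at d = 0.243 m, so the parallel axis theorem gives I = 0 + (5.51)(0.243)² = 0.32536 kg m^2.
Solid disk: I_cm = (1/2)MR² = (1/2)(1.3)(0.473)² = 0.14542 kg m^2; axis through the centre, so I = 0.14542 kg m^2.
Spherical shell: I_cm = (2/3)MR² = (2/3)(1)(0.0942)² = 0.0059158 kg m^2; centre at d = 0.917 m, so the parallel axis theorem gives I = 0.0059158 + (1)(0.917)² = 0.8468 kg m^2.
Total I = 0.051553 + 0.32536 + 0.14542 + 0.8468 = 1.3691 kg m^2.

1.37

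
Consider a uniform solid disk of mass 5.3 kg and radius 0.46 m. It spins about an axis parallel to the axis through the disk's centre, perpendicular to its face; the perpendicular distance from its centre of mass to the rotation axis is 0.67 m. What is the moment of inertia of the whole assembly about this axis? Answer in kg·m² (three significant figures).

2.94

I_cm = (1/2)MR² = (1/2)(5.3)(0.46)² = 0.56074 kg·m²; centre at d = 0.67 m, so I = I_cm + Md² gives I = 0.56074 + (5.3)(0.67)² = 2.9399 kg·m².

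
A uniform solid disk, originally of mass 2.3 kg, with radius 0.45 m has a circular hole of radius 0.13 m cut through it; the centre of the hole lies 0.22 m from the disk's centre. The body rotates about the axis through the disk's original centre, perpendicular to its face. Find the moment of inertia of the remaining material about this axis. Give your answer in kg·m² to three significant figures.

Unpierced body about its centre: I₀ = (1/2)MR² = (1/2)(2.3)(0.45)² = 0.23287 kg·m².
The removed disk has mass m = M·(r/R)² = (2.3)(0.13/0.45)² = 0.19195 kg (same uniform areal density).
Its moment of inertia about the rotation axis (parallel-axis theorem): I_hole = (1/2)mr² + md² = (1/2)(0.19195)(0.13)² + (0.19195)(0.22)² = 0.010912 kg·m².
Treating the hole as negative mass, I = I₀ − I_hole = 0.23287 − 0.010912 = 0.22196 kg·m².

0.222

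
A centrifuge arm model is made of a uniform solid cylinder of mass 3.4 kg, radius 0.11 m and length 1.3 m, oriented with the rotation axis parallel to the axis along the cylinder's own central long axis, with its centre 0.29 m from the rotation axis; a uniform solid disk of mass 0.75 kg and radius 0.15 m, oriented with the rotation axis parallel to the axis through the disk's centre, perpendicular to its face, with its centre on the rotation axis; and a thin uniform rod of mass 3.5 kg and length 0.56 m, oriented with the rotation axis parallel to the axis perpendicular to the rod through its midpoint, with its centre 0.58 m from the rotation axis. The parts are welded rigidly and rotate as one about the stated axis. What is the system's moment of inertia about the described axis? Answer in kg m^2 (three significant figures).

1.58

Solid cylinder: I_cm = (1/2)MR² = (1/2)(3.4)(0.11)² = 0.02057 kg m^2; centre at d = 0.29 m, so I = I_cm + Md² gives I = 0.02057 + (3.4)(0.29)² = 0.30651 kg m^2.
Solid disk: I_cm = (1/2)MR² = (1/2)(0.75)(0.15)² = 0.0084375 kg m^2; axis through the centre, so I = 0.0084375 kg m^2.
Thin rod: I_cm = (1/12)ML² = (1/12)(3.5)(0.56)² = 0.091467 kg m^2; centre at d = 0.58 m, so I = I_cm + Md² gives I = 0.091467 + (3.5)(0.58)² = 1.2689 kg m^2.
Total I = 0.30651 + 0.0084375 + 1.2689 = 1.5838 kg m^2.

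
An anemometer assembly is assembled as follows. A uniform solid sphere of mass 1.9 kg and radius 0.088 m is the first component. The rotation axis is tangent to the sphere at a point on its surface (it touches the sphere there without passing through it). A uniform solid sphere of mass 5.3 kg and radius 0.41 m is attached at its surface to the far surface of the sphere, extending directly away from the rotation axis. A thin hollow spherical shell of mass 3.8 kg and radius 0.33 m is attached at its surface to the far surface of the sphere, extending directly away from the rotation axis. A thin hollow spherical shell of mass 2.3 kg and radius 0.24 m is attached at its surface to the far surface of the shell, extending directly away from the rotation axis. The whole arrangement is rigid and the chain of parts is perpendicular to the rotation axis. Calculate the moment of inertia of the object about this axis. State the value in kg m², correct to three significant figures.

17.5

Solid sphere: I_cm = (2/5)MR² = (2/5)(1.9)(0.088)² = 0.0058854 kg m²; centre at d = 0.088 m, so the parallel axis theorem gives I = 0.0058854 + (1.9)(0.088)² = 0.020599 kg m².
Solid sphere: I_cm = (2/5)MR² = (2/5)(5.3)(0.41)² = 0.35637 kg m²; centre at d = 0.088 + 0.088 + 0.41 = 0.586 m, so the parallel axis theorem gives I = 0.35637 + (5.3)(0.586)² = 2.1764 kg m².
Spherical shell: I_cm = (2/3)MR² = (2/3)(3.8)(0.33)² = 0.27588 kg m²; centre at d = 0.088 + 0.088 + 0.41 + 0.41 + 0.33 = 1.326 m, so the parallel axis theorem gives I = 0.27588 + (3.8)(1.326)² = 6.9573 kg m².
Spherical shell: I_cm = (2/3)MR² = (2/3)(2.3)(0.24)² = 0.08832 kg m²; centre at d = 0.088 + 0.088 + 0.41 + 0.41 + 0.33 + 0.33 + 0.24 = 1.896 m, so the parallel axis theorem gives I = 0.08832 + (2.3)(1.896)² = 8.3564 kg m².
Total I = 0.020599 + 2.1764 + 6.9573 + 8.3564 = 17.511 kg m².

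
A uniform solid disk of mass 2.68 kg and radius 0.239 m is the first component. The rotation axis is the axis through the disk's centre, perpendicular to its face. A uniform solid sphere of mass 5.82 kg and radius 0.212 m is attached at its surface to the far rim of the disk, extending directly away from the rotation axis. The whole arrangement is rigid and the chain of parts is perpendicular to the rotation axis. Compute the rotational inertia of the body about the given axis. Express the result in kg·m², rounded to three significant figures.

1.36

Solid disk: I_cm = (1/2)MR² = (1/2)(2.68)(0.239)² = 0.076542 kg·m²; axis through the centre, so I = 0.076542 kg·m².
Solid sphere: I_cm = (2/5)MR² = (2/5)(5.82)(0.212)² = 0.10463 kg·m²; centre at d = 0.239 + 0.212 = 0.451 m, so the parallel axis theorem gives I = 0.10463 + (5.82)(0.451)² = 1.2884 kg·m².
Total I = 0.076542 + 1.2884 = 1.365 kg·m².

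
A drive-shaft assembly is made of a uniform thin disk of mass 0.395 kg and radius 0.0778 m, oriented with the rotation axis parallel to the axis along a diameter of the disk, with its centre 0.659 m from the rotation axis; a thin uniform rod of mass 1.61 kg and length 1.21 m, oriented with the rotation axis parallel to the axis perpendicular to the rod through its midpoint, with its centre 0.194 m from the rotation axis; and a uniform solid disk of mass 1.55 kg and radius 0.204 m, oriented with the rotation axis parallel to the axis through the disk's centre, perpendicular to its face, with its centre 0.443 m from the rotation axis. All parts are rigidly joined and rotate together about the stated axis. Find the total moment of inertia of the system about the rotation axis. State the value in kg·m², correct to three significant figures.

Thin disk: I_cm = (1/4)MR² = (1/4)(0.395)(0.0778)² = 0.00059772 kg·m²; centre at d = 0.659 m, so the parallel axis theorem gives I = 0.00059772 + (0.395)(0.659)² = 0.17214 kg·m².
Thin rod: I_cm = (1/12)ML² = (1/12)(1.61)(1.21)² = 0.19643 kg·m²; centre at d = 0.194 m, so the parallel axis theorem gives I = 0.19643 + (1.61)(0.194)² = 0.25703 kg·m².
Solid disk: I_cm = (1/2)MR² = (1/2)(1.55)(0.204)² = 0.032252 kg·m²; centre at d = 0.443 m, so the parallel axis theorem gives I = 0.032252 + (1.55)(0.443)² = 0.33644 kg·m².
Total I = 0.17214 + 0.25703 + 0.33644 = 0.7656 kg·m².

0.766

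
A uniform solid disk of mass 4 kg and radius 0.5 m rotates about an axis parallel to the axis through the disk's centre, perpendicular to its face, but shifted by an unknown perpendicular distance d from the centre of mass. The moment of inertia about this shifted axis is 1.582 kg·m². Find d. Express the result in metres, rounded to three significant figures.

0.520

About the centre-of-mass axis, I_cm = (1/2)MR² = (1/2)(4)(0.5)² = 0.5 kg·m².
Parallel axis theorem: I = I_cm + Md², so Md² = 1.582 − 0.5 = 1.082 kg·m².
d = √(1.082 / 4) = 0.5201 m.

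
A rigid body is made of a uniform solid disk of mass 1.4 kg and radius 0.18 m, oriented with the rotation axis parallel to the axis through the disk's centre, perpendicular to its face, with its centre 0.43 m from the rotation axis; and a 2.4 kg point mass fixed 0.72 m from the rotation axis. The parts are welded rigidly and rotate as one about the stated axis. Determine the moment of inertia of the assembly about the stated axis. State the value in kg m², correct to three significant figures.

1.53

Solid disk: I_cm = (1/2)MR² = (1/2)(1.4)(0.18)² = 0.02268 kg m²; centre at d = 0.43 m, so I = I_cm + Md² gives I = 0.02268 + (1.4)(0.43)² = 0.28154 kg m².
Point mass: I_cm = 0; centre at d = 0.72 m, so I = I_cm + Md² gives I = 0 + (2.4)(0.72)² = 1.2442 kg m².
Total I = 0.28154 + 1.2442 = 1.5257 kg m².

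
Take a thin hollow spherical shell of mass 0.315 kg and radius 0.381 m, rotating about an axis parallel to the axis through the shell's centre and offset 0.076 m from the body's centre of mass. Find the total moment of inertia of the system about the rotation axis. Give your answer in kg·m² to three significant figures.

0.0323

I_cm = (2/3)MR² = (2/3)(0.315)(0.381)² = 0.030484 kg·m²; centre at d = 0.076 m, so I = I_cm + Md² gives I = 0.030484 + (0.315)(0.076)² = 0.032303 kg·m².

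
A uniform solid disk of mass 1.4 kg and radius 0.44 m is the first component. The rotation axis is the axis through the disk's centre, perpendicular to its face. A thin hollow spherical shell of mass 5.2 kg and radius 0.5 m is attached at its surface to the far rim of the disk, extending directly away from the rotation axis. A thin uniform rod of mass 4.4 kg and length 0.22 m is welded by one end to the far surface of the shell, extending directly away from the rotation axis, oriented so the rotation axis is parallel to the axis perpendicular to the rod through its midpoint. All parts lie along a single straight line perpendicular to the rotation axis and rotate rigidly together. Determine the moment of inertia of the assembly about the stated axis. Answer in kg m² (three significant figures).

16.2

Solid disk: I_cm = (1/2)MR² = (1/2)(1.4)(0.44)² = 0.13552 kg m²; axis through the centre, so I = 0.13552 kg m².
Spherical shell: I_cm = (2/3)MR² = (2/3)(5.2)(0.5)² = 0.86667 kg m²; centre at d = 0.44 + 0.5 = 0.94 m, so I = I_cm + Md² gives I = 0.86667 + (5.2)(0.94)² = 5.4614 kg m².
Thin rod: I_cm = (1/12)ML² = (1/12)(4.4)(0.22)² = 0.017747 kg m²; centre at d = 0.44 + 0.5 + 0.5 + 0.11 = 1.55 m, so I = I_cm + Md² gives I = 0.017747 + (4.4)(1.55)² = 10.589 kg m².
Total I = 0.13552 + 5.4614 + 10.589 = 16.186 kg m².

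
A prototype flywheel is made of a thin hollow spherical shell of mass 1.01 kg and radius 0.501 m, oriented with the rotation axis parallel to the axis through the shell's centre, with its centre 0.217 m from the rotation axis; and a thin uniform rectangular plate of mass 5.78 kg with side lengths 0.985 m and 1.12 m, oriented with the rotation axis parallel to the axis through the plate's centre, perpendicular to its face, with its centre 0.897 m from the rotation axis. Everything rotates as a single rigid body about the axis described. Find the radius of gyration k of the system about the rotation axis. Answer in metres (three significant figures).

Spherical shell: I_cm = (2/3)MR² = (2/3)(1.01)(0.501)² = 0.16901 kg m^2; centre at d = 0.217 m, so the parallel axis theorem gives I = 0.16901 + (1.01)(0.217)² = 0.21657 kg m^2.
Rectangular plate: I_cm = (1/12)M(a²+b²) = (1/12)(5.78)[(0.985)² + (1.12)²] = 1.0715 kg m^2; centre at d = 0.897 m, so the parallel axis theorem gives I = 1.0715 + (5.78)(0.897)² = 5.7222 kg m^2.
Total I = 5.9387 kg m^2; total mass M = 6.79 kg.
k = √(I/M) = √(5.9387/6.79) = 0.93522 m.

0.935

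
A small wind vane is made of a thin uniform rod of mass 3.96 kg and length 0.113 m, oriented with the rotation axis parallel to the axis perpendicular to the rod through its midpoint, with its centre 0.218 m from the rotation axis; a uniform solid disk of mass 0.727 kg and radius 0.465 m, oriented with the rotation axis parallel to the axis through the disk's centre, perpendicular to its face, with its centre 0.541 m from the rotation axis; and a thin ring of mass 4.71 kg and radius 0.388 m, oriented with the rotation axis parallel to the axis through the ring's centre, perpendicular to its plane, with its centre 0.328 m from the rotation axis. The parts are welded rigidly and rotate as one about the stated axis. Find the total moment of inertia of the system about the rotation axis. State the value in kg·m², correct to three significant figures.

1.70

Thin rod: I_cm = (1/12)ML² = (1/12)(3.96)(0.113)² = 0.0042138 kg·m²; centre at d = 0.218 m, so the parallel axis theorem gives I = 0.0042138 + (3.96)(0.218)² = 0.19241 kg·m².
Solid disk: I_cm = (1/2)MR² = (1/2)(0.727)(0.465)² = 0.078598 kg·m²; centre at d = 0.541 m, so the parallel axis theorem gives I = 0.078598 + (0.727)(0.541)² = 0.29138 kg·m².
Thin ring: I_cm = MR² = (4.71)(0.388)² = 0.70906 kg·m²; centre at d = 0.328 m, so the parallel axis theorem gives I = 0.70906 + (4.71)(0.328)² = 1.2158 kg·m².
Total I = 0.19241 + 0.29138 + 1.2158 = 1.6996 kg·m².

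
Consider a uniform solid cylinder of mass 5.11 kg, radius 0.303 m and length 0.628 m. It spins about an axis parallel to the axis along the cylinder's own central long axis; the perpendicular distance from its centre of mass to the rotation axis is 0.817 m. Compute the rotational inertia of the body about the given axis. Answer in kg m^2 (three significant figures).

3.65

I_cm = (1/2)MR² = (1/2)(5.11)(0.303)² = 0.23457 kg m^2; centre at d = 0.817 m, so the parallel axis theorem gives I = 0.23457 + (5.11)(0.817)² = 3.6454 kg m^2.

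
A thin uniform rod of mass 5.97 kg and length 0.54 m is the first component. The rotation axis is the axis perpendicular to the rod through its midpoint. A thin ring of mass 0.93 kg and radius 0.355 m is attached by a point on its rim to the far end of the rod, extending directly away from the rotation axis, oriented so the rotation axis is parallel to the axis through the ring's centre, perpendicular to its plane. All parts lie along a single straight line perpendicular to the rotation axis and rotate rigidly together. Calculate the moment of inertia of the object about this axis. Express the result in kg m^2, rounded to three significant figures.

0.626

Thin rod: I_cm = (1/12)ML² = (1/12)(5.97)(0.54)² = 0.14507 kg m^2; axis through the centre, so I = 0.14507 kg m^2.
Thin ring: I_cm = MR² = (0.93)(0.355)² = 0.1172 kg m^2; centre at d = 0.27 + 0.355 = 0.625 m, so I = I_cm + Md² gives I = 0.1172 + (0.93)(0.625)² = 0.48048 kg m^2.
Total I = 0.14507 + 0.48048 = 0.62556 kg m^2.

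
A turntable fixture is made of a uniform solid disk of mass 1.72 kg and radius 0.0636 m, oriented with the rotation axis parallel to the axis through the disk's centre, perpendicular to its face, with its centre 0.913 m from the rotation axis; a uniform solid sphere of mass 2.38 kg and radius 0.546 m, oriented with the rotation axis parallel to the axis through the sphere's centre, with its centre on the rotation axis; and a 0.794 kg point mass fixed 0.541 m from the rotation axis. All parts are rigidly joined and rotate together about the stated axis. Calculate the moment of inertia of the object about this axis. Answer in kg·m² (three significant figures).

1.95

Solid disk: I_cm = (1/2)MR² = (1/2)(1.72)(0.0636)² = 0.0034787 kg·m²; centre at d = 0.913 m, so I = I_cm + Md² gives I = 0.0034787 + (1.72)(0.913)² = 1.4372 kg·m².
Solid sphere: I_cm = (2/5)MR² = (2/5)(2.38)(0.546)² = 0.28381 kg·m²; axis through the centre, so I = 0.28381 kg·m².
Point mass: I_cm = 0; centre at d = 0.541 m, so I = I_cm + Md² gives I = 0 + (0.794)(0.541)² = 0.23239 kg·m².
Total I = 1.4372 + 0.28381 + 0.23239 = 1.9534 kg·m².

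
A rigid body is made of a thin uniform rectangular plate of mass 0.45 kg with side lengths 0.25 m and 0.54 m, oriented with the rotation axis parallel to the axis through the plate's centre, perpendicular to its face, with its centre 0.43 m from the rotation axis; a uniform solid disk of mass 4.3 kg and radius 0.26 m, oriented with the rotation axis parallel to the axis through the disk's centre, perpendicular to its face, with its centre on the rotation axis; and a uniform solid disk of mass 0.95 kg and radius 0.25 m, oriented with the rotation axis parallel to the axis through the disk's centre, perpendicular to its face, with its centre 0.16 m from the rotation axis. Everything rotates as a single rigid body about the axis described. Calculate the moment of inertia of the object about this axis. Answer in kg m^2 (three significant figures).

Rectangular plate: I_cm = (1/12)M(a²+b²) = (1/12)(0.45)[(0.25)² + (0.54)²] = 0.013279 kg m^2; centre at d = 0.43 m, so I = I_cm + Md² gives I = 0.013279 + (0.45)(0.43)² = 0.096484 kg m^2.
Solid disk: I_cm = (1/2)MR² = (1/2)(4.3)(0.26)² = 0.14534 kg m^2; axis through the centre, so I = 0.14534 kg m^2.
Solid disk: I_cm = (1/2)MR² = (1/2)(0.95)(0.25)² = 0.029687 kg m^2; centre at d = 0.16 m, so I = I_cm + Md² gives I = 0.029687 + (0.95)(0.16)² = 0.054007 kg m^2.
Total I = 0.096484 + 0.14534 + 0.054007 = 0.29583 kg m^2.

0.296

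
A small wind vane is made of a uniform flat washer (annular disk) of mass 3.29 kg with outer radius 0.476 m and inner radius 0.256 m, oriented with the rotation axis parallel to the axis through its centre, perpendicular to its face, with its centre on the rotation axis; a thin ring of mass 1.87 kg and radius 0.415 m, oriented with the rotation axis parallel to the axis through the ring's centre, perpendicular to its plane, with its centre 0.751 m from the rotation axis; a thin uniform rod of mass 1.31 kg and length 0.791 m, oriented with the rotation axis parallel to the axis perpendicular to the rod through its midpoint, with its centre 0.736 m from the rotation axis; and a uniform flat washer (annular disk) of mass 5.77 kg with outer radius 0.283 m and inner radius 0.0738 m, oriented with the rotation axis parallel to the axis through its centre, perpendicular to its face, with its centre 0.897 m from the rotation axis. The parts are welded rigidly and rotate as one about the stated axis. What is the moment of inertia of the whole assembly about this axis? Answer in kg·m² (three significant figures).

Annular disk: I_cm = (1/2)M(R²+r²) = (1/2)(3.29)[(0.476)² + (0.256)²] = 0.48052 kg·m²; axis through the centre, so I = 0.48052 kg·m².
Thin ring: I_cm = MR² = (1.87)(0.415)² = 0.32206 kg·m²; centre at d = 0.751 m, so I = I_cm + Md² gives I = 0.32206 + (1.87)(0.751)² = 1.3767 kg·m².
Thin rod: I_cm = (1/12)ML² = (1/12)(1.31)(0.791)² = 0.068304 kg·m²; centre at d = 0.736 m, so I = I_cm + Md² gives I = 0.068304 + (1.31)(0.736)² = 0.77793 kg·m².
Annular disk: I_cm = (1/2)M(R²+r²) = (1/2)(5.77)[(0.283)² + (0.0738)²] = 0.24677 kg·m²; centre at d = 0.897 m, so I = I_cm + Md² gives I = 0.24677 + (5.77)(0.897)² = 4.8894 kg·m².
Total I = 0.48052 + 1.3767 + 0.77793 + 4.8894 = 7.5246 kg·m².

7.52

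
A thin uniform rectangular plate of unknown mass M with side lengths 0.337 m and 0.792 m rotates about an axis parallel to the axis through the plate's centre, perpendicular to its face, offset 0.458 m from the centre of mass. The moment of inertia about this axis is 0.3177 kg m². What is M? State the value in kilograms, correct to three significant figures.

I = I_cm + Md² = (1/12)M(a²+b²) + Md² = M·[0.0833333·[(0.337)² + (0.792)²] + (0.458)²] = M·0.2715.
So M = 0.3177 / 0.2715 = 1.1702 kg.

1.17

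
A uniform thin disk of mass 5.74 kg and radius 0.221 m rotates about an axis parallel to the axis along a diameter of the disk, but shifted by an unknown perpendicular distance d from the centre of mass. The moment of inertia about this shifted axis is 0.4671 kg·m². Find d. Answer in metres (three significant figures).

About the centre-of-mass axis, I_cm = (1/4)MR² = (1/4)(5.74)(0.221)² = 0.070087 kg·m².
Parallel axis theorem: I = I_cm + Md², so Md² = 0.4671 − 0.070087 = 0.39701 kg·m².
d = √(0.39701 / 5.74) = 0.26299 m.

0.263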